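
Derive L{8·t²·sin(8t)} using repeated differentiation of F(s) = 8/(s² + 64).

F(s) = 8/(s² + 64). F'(s) = -16s/(s² + 64)². F''(s) = -16(64 - 3s²)/(s² + 64)³ = (48s² - 1024)/(s² + 64)³. So L{t²·sin(8t)} = (-1)² F''(s) = (48s² - 1024)/(s² + 64)³. Then L{8·t²·sin(8t)} = 8·(48s² - 1024)/(s² + 64)³ = (384s² - 8192)/(s² + 64)³

Final answer: (384s² - 8192)/(s² + 64)³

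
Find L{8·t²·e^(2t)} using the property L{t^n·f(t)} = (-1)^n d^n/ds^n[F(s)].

L{e^(2t)} = 1/(s-2). d/ds[1/(s-2)] = -1/(s-2)². d²/ds²[1/(s-2)] = 2/(s-2)³. So L{t²·e^(2t)} = (-1)² · 2/(s-2)³ = 2/(s-2)³. Then L{8·t²·e^(2t)} = 8·2/(s-2)³ = 16/(s-2)³

Final answer: 16/(s-2)³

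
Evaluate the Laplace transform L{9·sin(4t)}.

L{sin(ωt)} = ω/(s² + ω²), so L{sin(4t)} = 4/(s² + 16). Then L{9·sin(4t)} = 9·4/(s² + 16) = 36/(s² + 16)

Final answer: 36/(s² + 16)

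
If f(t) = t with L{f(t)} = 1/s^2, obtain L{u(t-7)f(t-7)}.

Time shift theorem: L{u(t-a)f(t-a)} = e^(-as)F(s). Here a=7, F(s) = 1/s^2, so L{u(t-7)f(t-7)} = e^(-7s)·1/s^2

Final answer: e^(-7s)·1/s^2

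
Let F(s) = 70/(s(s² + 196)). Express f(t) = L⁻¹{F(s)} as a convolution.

70/(s(s² + 196)) = (1/s)·(70/(s² + 196)) = L{1}·L{5·sin(14t)}. So f(t) = 1*(5·sin(14t)) = ∫₀ᵗ 5·sin(14τ) dτ

Final answer: ∫₀ᵗ 5·sin(14τ) dτ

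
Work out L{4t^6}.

L{t^n} = n!/s^(n+1). So L{4t^6} = 4·6!/s^7 = 2880/s^7

Final answer: 2880/s^7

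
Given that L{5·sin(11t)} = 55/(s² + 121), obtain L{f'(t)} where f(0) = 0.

L{f'(t)} = s·F(s) - f(0) = s·55/(s² + 121) - 0 = 55s/(s² + 121)

Final answer: 55s/(s² + 121)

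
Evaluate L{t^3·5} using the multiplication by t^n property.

L{5} = 5/s. d^1/ds^1[1/s] = -1/s². d^2/ds^2[1/s] = 2/s^3. d^3/ds^3[1/s] = -6/s^4. So L{t^3} = (-1)^{3}·-6/s^4 = 6/s^4. Then L{t^3·5} = 5·6/s^4 = 30/s^4

Final answer: 30/s^4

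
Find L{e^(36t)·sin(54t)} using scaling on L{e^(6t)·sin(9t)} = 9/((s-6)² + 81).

Scaling with a=6: L{e^(36t)·sin(54t)} = (1/6) · 9/((s/6-6)² + 81). Simplifying: 54/((s-36)² + 2916)

Final answer: 54/((s-36)² + 2916)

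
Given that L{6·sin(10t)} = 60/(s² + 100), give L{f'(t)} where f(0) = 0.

L{f'(t)} = s·F(s) - f(0) = s·60/(s² + 100) - 0 = 60s/(s² + 100)

Final answer: 60s/(s² + 100)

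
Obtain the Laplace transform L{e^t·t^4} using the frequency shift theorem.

L{e^(at)·t^n} = n!/(s-a)^(n+1), so L{e^t·t^4} = 24/(s-1)^5

Final answer: 24/(s-1)^5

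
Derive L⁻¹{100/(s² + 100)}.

This is the form c·a/(s² + a²) with a = 10, c = 10. L⁻¹ = 10·sin(10t)

Final answer: 10·sin(10t)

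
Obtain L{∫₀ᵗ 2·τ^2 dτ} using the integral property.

L{∫₀ᵗ f(τ)dτ} = F(s)/s with f(t) = 2t^2. F(s) = 4/s^3, so L{∫₀ᵗ 2·τ^2 dτ} = (4/s^3)/s = 4/s^4. (Check: ∫₀ᵗ 2·τ^2 dτ = 2t^3/3.)

Final answer: 4/s^4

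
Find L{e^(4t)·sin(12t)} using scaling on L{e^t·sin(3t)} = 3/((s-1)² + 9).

Scaling with a=4: L{e^(4t)·sin(12t)} = (1/4) · 3/((s/4-1)² + 9). Simplifying: 12/((s-4)² + 144)

Final answer: 12/((s-4)² + 144)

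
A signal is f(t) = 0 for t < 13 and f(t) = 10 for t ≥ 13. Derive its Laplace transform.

f(t) = 10·u(t-13). L{u(t-13)} = e^(-13s)/s, so L{f(t)} = 10·e^(-13s)/s

Final answer: 10·e^(-13s)/s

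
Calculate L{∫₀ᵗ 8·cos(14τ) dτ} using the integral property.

L{∫₀ᵗ f(τ)dτ} = F(s)/s with F(s) = 8s/(s² + 196), so the result is (8s/(s² + 196))/s = 8/(s² + 196)

Final answer: 8/(s² + 196)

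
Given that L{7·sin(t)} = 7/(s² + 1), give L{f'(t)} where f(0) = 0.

L{f'(t)} = s·F(s) - f(0) = s·7/(s² + 1) - 0 = 7s/(s² + 1)

Final answer: 7s/(s² + 1)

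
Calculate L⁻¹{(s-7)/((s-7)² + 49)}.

Using frequency shift: L⁻¹{(s-a)/((s-a)² + b²)} = e^(at)cos(bt). Here a=7, b=7

Final answer: e^(7t)·cos(7t)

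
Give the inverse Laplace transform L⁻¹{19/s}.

L⁻¹{c/s} = c, so L⁻¹{19/s} = 19

Final answer: 19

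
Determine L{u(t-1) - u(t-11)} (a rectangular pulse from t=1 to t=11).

L{u(t-a)} = e^(-as)/s. L{u(t-1) - u(t-11)} = (e^(-s) - e^(-11s))/s

Final answer: (e^(-s) - e^(-11s))/s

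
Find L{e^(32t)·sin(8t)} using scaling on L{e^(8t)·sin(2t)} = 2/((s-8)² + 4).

Scaling with a=4: L{e^(32t)·sin(8t)} = (1/4) · 2/((s/4-8)² + 4). Simplifying: 8/((s-32)² + 64)

Final answer: 8/((s-32)² + 64)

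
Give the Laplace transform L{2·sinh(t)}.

L{sinh(ωt)} = ω/(s² - ω²), so L{sinh(t)} = 1/(s² - 1). Then L{2·sinh(t)} = 2·1/(s² - 1) = 2/(s² - 1)

Final answer: 2/(s² - 1)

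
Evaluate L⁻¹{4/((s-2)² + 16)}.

Form: b/((s-a)² + b²) → e^(at)sin(bt). With a=2, b=4

Final answer: e^(2t)·sin(4t)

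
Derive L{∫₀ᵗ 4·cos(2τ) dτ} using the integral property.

L{∫₀ᵗ f(τ)dτ} = F(s)/s with F(s) = 4s/(s² + 4), so the result is (4s/(s² + 4))/s = 4/(s² + 4)

Final answer: 4/(s² + 4)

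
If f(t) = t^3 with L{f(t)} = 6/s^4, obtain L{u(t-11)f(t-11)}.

Time shift theorem: L{u(t-a)f(t-a)} = e^(-as)F(s). Here a=11, F(s) = 6/s^4, so L{u(t-11)f(t-11)} = e^(-11s)·6/s^4

Final answer: e^(-11s)·6/s^4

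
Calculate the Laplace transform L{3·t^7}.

L{t^n} = n!/s^(n+1), so L{t^7} = 5040/s^8. Then L{3·t^7} = 3·5040/s^8 = 15120/s^8

Final answer: 15120/s^8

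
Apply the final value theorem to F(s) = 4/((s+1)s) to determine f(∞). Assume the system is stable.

f(∞) = lim_{s→0} sF(s) = lim_{s→0} 4/(s+1) = 4

Final answer: 4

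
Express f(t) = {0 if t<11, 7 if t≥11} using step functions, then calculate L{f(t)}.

f(t) = 7·u(t-11). L{u(t-11)} = e^(-11s)/s, so L{f(t)} = 7·e^(-11s)/s

Final answer: 7·e^(-11s)/s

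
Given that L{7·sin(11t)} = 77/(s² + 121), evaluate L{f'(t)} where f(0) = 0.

L{f'(t)} = s·F(s) - f(0) = s·77/(s² + 121) - 0 = 77s/(s² + 121)

Final answer: 77s/(s² + 121)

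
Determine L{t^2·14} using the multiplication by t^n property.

L{14} = 14/s. d^1/ds^1[1/s] = -1/s². d^2/ds^2[1/s] = 2/s^3. So L{t^2} = (-1)^{2}·2/s^3 = 2/s^3. Then L{t^2·14} = 14·2/s^3 = 28/s^3

Final answer: 28/s^3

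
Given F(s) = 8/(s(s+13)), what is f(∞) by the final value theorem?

f(∞) = lim_{s→0} s·8/(s(s+13)) = lim_{s→0} 8/(s+13) = 8/13 = 8/13

Final answer: 8/13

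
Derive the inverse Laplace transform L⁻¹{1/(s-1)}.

L⁻¹{1/(s-a)} = e^(at), so L⁻¹{1/(s-1)} = e^t

Final answer: e^t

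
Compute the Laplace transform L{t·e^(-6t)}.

L{t^n·e^(at)} = n!/(s-a)^(n+1), so L{t·e^(-6t)} = 1/(s+6)^2

Final answer: 1/(s+6)^2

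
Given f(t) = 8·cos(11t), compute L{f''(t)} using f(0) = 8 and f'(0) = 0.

F(s) = 8s/(s² + 121). L{f''(t)} = s²F(s) - sf(0) - f'(0) = 8s³/(s² + 121) - 8s = (8s³ - 8s(s² + 121))/(s² + 121) = -968s/(s² + 121)

Final answer: -968s/(s² + 121)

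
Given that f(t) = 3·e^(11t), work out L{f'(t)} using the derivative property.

f(0) = 3, F(s) = 3/(s-11). L{f'(t)} = s·F(s) - f(0) = 3s/(s-11) - 3 = (3s - 3(s-11))/(s-11) = 33/(s-11)

Final answer: 33/(s-11)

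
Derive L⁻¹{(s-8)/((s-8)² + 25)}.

Using frequency shift: L⁻¹{(s-a)/((s-a)² + b²)} = e^(at)cos(bt). Here a=8, b=5

Final answer: e^(8t)·cos(5t)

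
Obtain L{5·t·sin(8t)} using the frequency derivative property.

L{sin(8t)} = 8/(s² + 64). By L{t·f(t)} = -F'(s): -d/ds[8/(s² + 64)] = -(8)·(-2s)/(s² + 64)² = 16s/(s² + 64)². Then L{5·t·sin(8t)} = 5·16s/(s² + 64)² = 80s/(s² + 64)²

Final answer: 80s/(s² + 64)²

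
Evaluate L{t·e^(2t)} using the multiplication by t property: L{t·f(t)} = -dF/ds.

Using L{t^n·e^(at)} = n!/(s-a)^(n+1), L{t·e^(2t)} = 1/(s-2)^2

Final answer: 1/(s-2)^2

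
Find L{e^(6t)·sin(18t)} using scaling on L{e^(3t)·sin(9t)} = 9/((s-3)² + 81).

Scaling with a=2: L{e^(6t)·sin(18t)} = (1/2) · 9/((s/2-3)² + 81). Simplifying: 18/((s-6)² + 324)

Final answer: 18/((s-6)² + 324)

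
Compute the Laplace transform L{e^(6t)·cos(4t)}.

L{e^(at)·cos(ωt)} = (s-a)/((s-a)² + ω²), so L{e^(6t)·cos(4t)} = (s-6)/((s-6)² + 16)

Final answer: (s-6)/((s-6)² + 16)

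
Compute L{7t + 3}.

L{7t + 3} = 7·L{t} + 3·L{1} = 7/s² + 3/s

Final answer: 7/s² + 3/s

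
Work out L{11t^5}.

L{t^n} = n!/s^(n+1). So L{11t^5} = 11·5!/s^6 = 1320/s^6

Final answer: 1320/s^6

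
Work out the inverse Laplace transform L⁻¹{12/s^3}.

L⁻¹{n!/s^(n+1)} = t^n with n=2. So L⁻¹{2/s^3} = t^2, and L⁻¹{12/s^3} = (12/2)·t^2 = 6·t^2

Final answer: 6·t^2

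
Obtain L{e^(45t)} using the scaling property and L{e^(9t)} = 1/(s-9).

Using L{f(at)} = (1/a)F(s/a) with a=5 and f(t) = e^(9t): L{e^(45t)} = (1/5) · 1/((s/5)-9) = (1/5) · 5/(s-45) = 1/(s-45)

Final answer: 1/(s-45)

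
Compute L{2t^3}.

L{t^n} = n!/s^(n+1). So L{2t^3} = 2·3!/s^4 = 12/s^4

Final answer: 12/s^4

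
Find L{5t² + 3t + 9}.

L{5t² + 3t + 9} = 5·2/s³ + 3/s² + 9/s = 10/s³ + 3/s² + 9/s

Final answer: 10/s³ + 3/s² + 9/s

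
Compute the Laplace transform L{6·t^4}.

L{t^n} = n!/s^(n+1), so L{t^4} = 24/s^5. Then L{6·t^4} = 6·24/s^5 = 144/s^5

Final answer: 144/s^5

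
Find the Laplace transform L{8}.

L{8} = 8 · L{1} = 8/s

Final answer: 8/s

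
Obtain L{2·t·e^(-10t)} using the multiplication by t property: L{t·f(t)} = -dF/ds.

Using L{t^n·e^(at)} = n!/(s-a)^(n+1), L{t·e^(-10t)} = 1/(s+10)^2, so L{2·t·e^(-10t)} = 2·1/(s+10)^2 = 2/(s+10)^2

Final answer: 2/(s+10)^2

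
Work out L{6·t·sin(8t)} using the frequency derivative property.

L{sin(8t)} = 8/(s² + 64). By L{t·f(t)} = -F'(s): -d/ds[8/(s² + 64)] = -(8)·(-2s)/(s² + 64)² = 16s/(s² + 64)². Then L{6·t·sin(8t)} = 6·16s/(s² + 64)² = 96s/(s² + 64)²

Final answer: 96s/(s² + 64)²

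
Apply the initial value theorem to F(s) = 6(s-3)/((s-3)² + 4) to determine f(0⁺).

f(0⁺) = lim_{s→∞} sF(s) = lim_{s→∞} 6s(s-3)/((s-3)² + 4) = 6

Final answer: 6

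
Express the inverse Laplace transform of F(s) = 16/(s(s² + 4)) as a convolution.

16/(s(s² + 4)) = (1/s)·(16/(s² + 4)) = L{1}·L{8·sin(2t)}. So f(t) = 1*(8·sin(2t)) = ∫₀ᵗ 8·sin(2τ) dτ

Final answer: ∫₀ᵗ 8·sin(2τ) dτ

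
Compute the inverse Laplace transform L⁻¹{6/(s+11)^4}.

L⁻¹{n!/(s-a)^(n+1)} = t^n·e^(at), so L⁻¹{6/(s+11)^4} = t^3·e^(-11t)

Final answer: t^3·e^(-11t)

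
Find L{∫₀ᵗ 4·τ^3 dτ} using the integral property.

L{∫₀ᵗ f(τ)dτ} = F(s)/s with f(t) = 4t^3. F(s) = 24/s^4, so L{∫₀ᵗ 4·τ^3 dτ} = (24/s^4)/s = 24/s^5. (Check: ∫₀ᵗ 4·τ^3 dτ = 4t^4/4.)

Final answer: 24/s^5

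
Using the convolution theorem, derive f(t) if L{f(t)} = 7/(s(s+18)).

7/(s(s+18)) = (7/s)·(1/(s+18)) = L{7}·L{e^(-18t)}. By convolution, f(t) = 7*e^(-18t) = ∫₀ᵗ 7·e^(-18τ) dτ = 7·(1 - e^(-18t))/18

Final answer: 7·(1 - e^(-18t))/18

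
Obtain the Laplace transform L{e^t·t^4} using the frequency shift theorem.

L{e^(at)·t^n} = n!/(s-a)^(n+1), so L{e^t·t^4} = 24/(s-1)^5

Final answer: 24/(s-1)^5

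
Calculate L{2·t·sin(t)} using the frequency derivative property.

L{sin(t)} = 1/(s² + 1). By L{t·f(t)} = -F'(s): -d/ds[1/(s² + 1)] = -(1)·(-2s)/(s² + 1)² = 2s/(s² + 1)². Then L{2·t·sin(t)} = 2·2s/(s² + 1)² = 4s/(s² + 1)²

Final answer: 4s/(s² + 1)²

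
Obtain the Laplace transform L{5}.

L{5} = 5 · L{1} = 5/s

Final answer: 5/s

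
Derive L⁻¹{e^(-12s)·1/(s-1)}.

L⁻¹{1/(s-1)} = e^t. By the time shift theorem, L⁻¹{e^(-as)F(s)} = u(t-a)f(t-a) with a=12, so L⁻¹{e^(-12s)·1/(s-1)} = u(t-12)·e^(t-12)

Final answer: u(t-12)·e^(t-12)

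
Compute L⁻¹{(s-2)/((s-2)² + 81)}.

Using frequency shift: L⁻¹{(s-a)/((s-a)² + b²)} = e^(at)cos(bt). Here a=2, b=9

Final answer: e^(2t)·cos(9t)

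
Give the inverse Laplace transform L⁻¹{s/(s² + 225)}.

L⁻¹{s/(s² + 225)} = cos(15t)

Final answer: cos(15t)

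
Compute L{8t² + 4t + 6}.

L{8t² + 4t + 6} = 8·2/s³ + 4/s² + 6/s = 16/s³ + 4/s² + 6/s

Final answer: 16/s³ + 4/s² + 6/s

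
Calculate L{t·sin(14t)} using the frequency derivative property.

L{sin(14t)} = 14/(s² + 196). By L{t·f(t)} = -F'(s): -d/ds[14/(s² + 196)] = -(14)·(-2s)/(s² + 196)² = 28s/(s² + 196)²

Final answer: 28s/(s² + 196)²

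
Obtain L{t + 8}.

L{t + 8} = L{t} + 8·L{1} = 1/s² + 8/s

Final answer: 1/s² + 8/s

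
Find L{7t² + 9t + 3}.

L{7t² + 9t + 3} = 7·2/s³ + 9/s² + 3/s = 14/s³ + 9/s² + 3/s

Final answer: 14/s³ + 9/s² + 3/s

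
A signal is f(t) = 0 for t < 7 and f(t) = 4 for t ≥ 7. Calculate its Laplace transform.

f(t) = 4·u(t-7). L{u(t-7)} = e^(-7s)/s, so L{f(t)} = 4·e^(-7s)/s

Final answer: 4·e^(-7s)/s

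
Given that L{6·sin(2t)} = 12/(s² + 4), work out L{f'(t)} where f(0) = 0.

L{f'(t)} = s·F(s) - f(0) = s·12/(s² + 4) - 0 = 12s/(s² + 4)

Final answer: 12s/(s² + 4)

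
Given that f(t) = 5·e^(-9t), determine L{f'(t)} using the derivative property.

f(0) = 5, F(s) = 5/(s+9). L{f'(t)} = s·F(s) - f(0) = 5s/(s+9) - 5 = (5s - 5(s+9))/(s+9) = -45/(s+9)

Final answer: -45/(s+9)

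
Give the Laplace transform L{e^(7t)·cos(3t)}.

L{e^(at)·cos(ωt)} = (s-a)/((s-a)² + ω²), so L{e^(7t)·cos(3t)} = (s-7)/((s-7)² + 9)

Final answer: (s-7)/((s-7)² + 9)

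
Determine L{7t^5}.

L{t^n} = n!/s^(n+1). So L{7t^5} = 7·5!/s^6 = 840/s^6

Final answer: 840/s^6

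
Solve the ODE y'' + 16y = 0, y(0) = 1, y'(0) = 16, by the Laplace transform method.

L{y''} + 16L{y} = 0. s²Y - s - 16 + 16Y = 0. Y(s² + 16) = s + 16. Y = (s + 16)/(s² + 16). Inverting: y(t) = cos(4t) + 4sin(4t)

Final answer: y(t) = cos(4t) + 4sin(4t)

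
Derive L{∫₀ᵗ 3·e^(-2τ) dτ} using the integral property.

L{∫₀ᵗ f(τ)dτ} = F(s)/s with F(s) = 3/(s+2), so L{∫₀ᵗ 3·e^(-2τ) dτ} = 3/(s(s+2))

Final answer: 3/(s(s+2))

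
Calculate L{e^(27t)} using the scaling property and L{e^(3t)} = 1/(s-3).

Using L{f(at)} = (1/a)F(s/a) with a=9 and f(t) = e^(3t): L{e^(27t)} = (1/9) · 1/((s/9)-3) = (1/9) · 9/(s-27) = 1/(s-27)

Final answer: 1/(s-27)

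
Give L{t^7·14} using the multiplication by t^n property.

L{14} = 14/s. d^1/ds^1[1/s] = -1/s². d^2/ds^2[1/s] = 2/s^3. d^3/ds^3[1/s] = -6/s^4. d^4/ds^4[1/s] = 24/s^5. d^5/ds^5[1/s] = -120/s^6. d^6/ds^6[1/s] = 720/s^7. d^7/ds^7[1/s] = -5040/s^8. So L{t^7} = (-1)^{7}·-5040/s^8 = 5040/s^8. Then L{t^7·14} = 14·5040/s^8 = 70560/s^8

Final answer: 70560/s^8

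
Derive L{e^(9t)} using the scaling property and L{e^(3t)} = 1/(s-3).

Using L{f(at)} = (1/a)F(s/a) with a=3 and f(t) = e^(3t): L{e^(9t)} = (1/3) · 1/((s/3)-3) = (1/3) · 3/(s-9) = 1/(s-9)

Final answer: 1/(s-9)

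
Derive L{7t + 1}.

L{7t + 1} = 7·L{t} + L{1} = 7/s² + 1/s

Final answer: 7/s² + 1/s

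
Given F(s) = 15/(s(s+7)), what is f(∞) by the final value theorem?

f(∞) = lim_{s→0} s·15/(s(s+7)) = lim_{s→0} 15/(s+7) = 15/7 = 15/7

Final answer: 15/7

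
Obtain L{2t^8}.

L{t^n} = n!/s^(n+1). So L{2t^8} = 2·8!/s^9 = 80640/s^9

Final answer: 80640/s^9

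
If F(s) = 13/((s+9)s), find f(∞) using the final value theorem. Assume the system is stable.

f(∞) = lim_{s→0} sF(s) = lim_{s→0} 13/(s+9) = 13/9

Final answer: 13/9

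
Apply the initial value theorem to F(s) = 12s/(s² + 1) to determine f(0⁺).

f(0⁺) = lim_{s→∞} s·12s/(s² + 1) = lim_{s→∞} 12s²/(s² + 1) = 12

Final answer: 12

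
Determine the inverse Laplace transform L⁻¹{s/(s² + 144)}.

L⁻¹{s/(s² + 144)} = cos(12t)

Final answer: cos(12t)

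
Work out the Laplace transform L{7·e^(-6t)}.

L{e^(at)} = 1/(s-a), so L{e^(-6t)} = 1/(s+6). Then L{7·e^(-6t)} = 7/(s+6)

Final answer: 7/(s+6)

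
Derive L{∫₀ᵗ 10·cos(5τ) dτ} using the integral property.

L{∫₀ᵗ f(τ)dτ} = F(s)/s with F(s) = 10s/(s² + 25), so the result is (10s/(s² + 25))/s = 10/(s² + 25)

Final answer: 10/(s² + 25)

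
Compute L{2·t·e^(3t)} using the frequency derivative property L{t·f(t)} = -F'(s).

L{e^(3t)} = 1/(s-3). By frequency derivative: L{t·e^(3t)} = -d/ds[1/(s-3)] = -(-1)/(s-3)² = 1/(s-3)². Then L{2·t·e^(3t)} = 2·1/(s-3)² = 2/(s-3)²

Final answer: 2/(s-3)²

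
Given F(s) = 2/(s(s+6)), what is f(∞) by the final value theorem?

f(∞) = lim_{s→0} s·2/(s(s+6)) = lim_{s→0} 2/(s+6) = 2/6 = 1/3

Final answer: 1/3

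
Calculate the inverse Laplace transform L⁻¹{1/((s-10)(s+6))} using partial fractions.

Decompose: A/(s-10) + B/(s+6). A = 1/16, B = -1/16. f(t) = (e^(10t) - e^(-6t))/16

Final answer: (e^(10t) - e^(-6t))/16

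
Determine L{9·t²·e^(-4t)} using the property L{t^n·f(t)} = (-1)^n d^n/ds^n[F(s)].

L{e^(-4t)} = 1/(s+4). d/ds[1/(s+4)] = -1/(s+4)². d²/ds²[1/(s+4)] = 2/(s+4)³. So L{t²·e^(-4t)} = (-1)² · 2/(s+4)³ = 2/(s+4)³. Then L{9·t²·e^(-4t)} = 9·2/(s+4)³ = 18/(s+4)³

Final answer: 18/(s+4)³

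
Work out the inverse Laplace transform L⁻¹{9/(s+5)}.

L⁻¹{1/(s-a)} = e^(at), so L⁻¹{1/(s+5)} = e^(-5t), and L⁻¹{9/(s+5)} = 9·e^(-5t)

Final answer: 9·e^(-5t)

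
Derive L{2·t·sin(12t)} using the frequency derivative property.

L{sin(12t)} = 12/(s² + 144). By L{t·f(t)} = -F'(s): -d/ds[12/(s² + 144)] = -(12)·(-2s)/(s² + 144)² = 24s/(s² + 144)². Then L{2·t·sin(12t)} = 2·24s/(s² + 144)² = 48s/(s² + 144)²

Final answer: 48s/(s² + 144)²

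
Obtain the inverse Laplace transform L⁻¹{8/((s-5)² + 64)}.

Using frequency shift, L⁻¹{8/((s-5)² + 64)} = e^(5t)·sin(8t)

Final answer: e^(5t)·sin(8t)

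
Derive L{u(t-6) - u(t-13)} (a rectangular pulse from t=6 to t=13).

L{u(t-a)} = e^(-as)/s. L{u(t-6) - u(t-13)} = (e^(-6s) - e^(-13s))/s

Final answer: (e^(-6s) - e^(-13s))/s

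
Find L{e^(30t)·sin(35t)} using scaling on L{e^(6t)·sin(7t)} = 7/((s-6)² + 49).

Scaling with a=5: L{e^(30t)·sin(35t)} = (1/5) · 7/((s/5-6)² + 49). Simplifying: 35/((s-30)² + 1225)

Final answer: 35/((s-30)² + 1225)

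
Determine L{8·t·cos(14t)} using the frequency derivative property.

L{cos(14t)} = s/(s² + 196). Derivative: d/ds[s/(s² + 196)] = [(s² + 196) - s·2s]/(s² + 196)² = (196 - s²)/(s² + 196)². So L{t·cos(14t)} = -F'(s) = (s² - 196)/(s² + 196)². Then L{8·t·cos(14t)} = 8·(s² - 196)/(s² + 196)²

Final answer: 8·(s² - 196)/(s² + 196)²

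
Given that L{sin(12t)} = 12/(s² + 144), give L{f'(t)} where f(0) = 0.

L{f'(t)} = s·F(s) - f(0) = s·12/(s² + 144) - 0 = 12s/(s² + 144)

Final answer: 12s/(s² + 144)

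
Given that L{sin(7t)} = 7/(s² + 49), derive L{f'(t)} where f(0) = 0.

L{f'(t)} = s·F(s) - f(0) = s·7/(s² + 49) - 0 = 7s/(s² + 49)

Final answer: 7s/(s² + 49)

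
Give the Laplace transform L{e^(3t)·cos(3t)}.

L{e^(at)·cos(ωt)} = (s-a)/((s-a)² + ω²), so L{e^(3t)·cos(3t)} = (s-3)/((s-3)² + 9)

Final answer: (s-3)/((s-3)² + 9)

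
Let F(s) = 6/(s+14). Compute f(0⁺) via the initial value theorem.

f(0⁺) = lim_{s→∞} s·6/(s+14) = lim_{s→∞} 6s/(s+14) = 6

Final answer: 6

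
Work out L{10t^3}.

L{t^n} = n!/s^(n+1). So L{10t^3} = 10·3!/s^4 = 60/s^4

Final answer: 60/s^4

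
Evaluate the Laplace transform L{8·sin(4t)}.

L{sin(ωt)} = ω/(s² + ω²), so L{sin(4t)} = 4/(s² + 16). Then L{8·sin(4t)} = 8·4/(s² + 16) = 32/(s² + 16)

Final answer: 32/(s² + 16)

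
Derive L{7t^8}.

L{t^n} = n!/s^(n+1). So L{7t^8} = 7·8!/s^9 = 282240/s^9

Final answer: 282240/s^9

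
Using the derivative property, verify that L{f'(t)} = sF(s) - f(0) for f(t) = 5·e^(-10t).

f'(t) = -50e^(-10t). Direct: L{f'(t)} = -50/(s+10). Property: s·5/(s+10) - 5 = (5s - 5(s+10))/(s+10) = -50/(s+10). ✓

Final answer: -50/(s+10)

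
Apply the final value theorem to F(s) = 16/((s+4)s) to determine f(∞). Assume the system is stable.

f(∞) = lim_{s→0} sF(s) = lim_{s→0} 16/(s+4) = 4

Final answer: 4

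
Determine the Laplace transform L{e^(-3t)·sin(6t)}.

L{e^(at)·sin(ωt)} = ω/((s-a)² + ω²), so L{e^(-3t)·sin(6t)} = 6/((s+3)² + 36)

Final answer: 6/((s+3)² + 36)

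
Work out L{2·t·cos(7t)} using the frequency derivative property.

L{cos(7t)} = s/(s² + 49). Derivative: d/ds[s/(s² + 49)] = [(s² + 49) - s·2s]/(s² + 49)² = (49 - s²)/(s² + 49)². So L{t·cos(7t)} = -F'(s) = (s² - 49)/(s² + 49)². Then L{2·t·cos(7t)} = 2·(s² - 49)/(s² + 49)²

Final answer: 2·(s² - 49)/(s² + 49)²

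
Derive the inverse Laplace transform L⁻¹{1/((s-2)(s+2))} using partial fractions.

Decompose: A/(s-2) + B/(s+2). A = 1/4, B = -1/4. f(t) = (e^(2t) - e^(-2t))/4

Final answer: (e^(2t) - e^(-2t))/4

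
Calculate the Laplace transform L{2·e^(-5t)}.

L{e^(at)} = 1/(s-a), so L{e^(-5t)} = 1/(s+5). Then L{2·e^(-5t)} = 2/(s+5)

Final answer: 2/(s+5)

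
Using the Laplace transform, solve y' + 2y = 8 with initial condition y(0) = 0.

sY + 2Y = 8/s. Y = 8/(s(s+2)). Partial fractions: Y = 4/s - 4/(s+2)

Final answer: y(t) = 4(1 - e^(-2t))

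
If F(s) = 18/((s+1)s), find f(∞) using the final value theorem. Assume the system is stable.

f(∞) = lim_{s→0} sF(s) = lim_{s→0} 18/(s+1) = 18

Final answer: 18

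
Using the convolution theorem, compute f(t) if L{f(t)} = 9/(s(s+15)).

9/(s(s+15)) = (9/s)·(1/(s+15)) = L{9}·L{e^(-15t)}. By convolution, f(t) = 9*e^(-15t) = ∫₀ᵗ 9·e^(-15τ) dτ = 9·(1 - e^(-15t))/15

Final answer: 9·(1 - e^(-15t))/15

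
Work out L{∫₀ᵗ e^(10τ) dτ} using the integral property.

L{∫₀ᵗ f(τ)dτ} = F(s)/s with F(s) = 1/(s-10), so L{∫₀ᵗ e^(10τ) dτ} = 1/(s(s-10))

Final answer: 1/(s(s-10))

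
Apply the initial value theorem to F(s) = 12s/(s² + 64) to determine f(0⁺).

f(0⁺) = lim_{s→∞} s·12s/(s² + 64) = lim_{s→∞} 12s²/(s² + 64) = 12

Final answer: 12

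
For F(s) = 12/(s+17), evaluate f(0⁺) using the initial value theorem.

f(0⁺) = lim_{s→∞} s·12/(s+17) = lim_{s→∞} 12s/(s+17) = 12

Final answer: 12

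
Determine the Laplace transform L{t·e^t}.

L{t^n·e^(at)} = n!/(s-a)^(n+1), so L{t·e^t} = 1/(s-1)^2

Final answer: 1/(s-1)^2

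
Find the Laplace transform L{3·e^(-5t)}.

L{e^(at)} = 1/(s-a), so L{e^(-5t)} = 1/(s+5). Then L{3·e^(-5t)} = 3/(s+5)

Final answer: 3/(s+5)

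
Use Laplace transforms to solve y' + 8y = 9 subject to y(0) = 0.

sY + 8Y = 9/s. Y = 9/(s(s+8)). Partial fractions: Y = 9/8/s - 9/8/(s+8)

Final answer: y(t) = 9/8(1 - e^(-8t))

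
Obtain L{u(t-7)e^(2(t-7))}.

u(t-a)f(t-a) with f(t)=e^(2t). L{e^(2t)} = 1/(s-2). By time shift: e^(-7s)/(s-2)

Final answer: e^(-7s)/(s-2)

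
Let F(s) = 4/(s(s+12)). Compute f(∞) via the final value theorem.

f(∞) = lim_{s→0} s·4/(s(s+12)) = lim_{s→0} 4/(s+12) = 4/12 = 1/3

Final answer: 1/3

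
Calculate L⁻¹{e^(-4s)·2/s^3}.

L⁻¹{2/s^3} = t^2. By the time shift theorem, L⁻¹{e^(-as)F(s)} = u(t-a)f(t-a) with a=4, so L⁻¹{e^(-4s)·2/s^3} = u(t-4)·(t-4)^2

Final answer: u(t-4)·(t-4)^2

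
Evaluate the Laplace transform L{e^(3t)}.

L{e^(at)} = 1/(s-a), so L{e^(3t)} = 1/(s-3)

Final answer: 1/(s-3)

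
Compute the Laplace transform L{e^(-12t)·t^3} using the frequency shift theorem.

L{e^(at)·t^n} = n!/(s-a)^(n+1), so L{e^(-12t)·t^3} = 6/(s+12)^4

Final answer: 6/(s+12)^4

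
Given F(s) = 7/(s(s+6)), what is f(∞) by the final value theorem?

f(∞) = lim_{s→0} s·7/(s(s+6)) = lim_{s→0} 7/(s+6) = 7/6 = 7/6

Final answer: 7/6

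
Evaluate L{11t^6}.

L{t^n} = n!/s^(n+1). So L{11t^6} = 11·6!/s^7 = 7920/s^7

Final answer: 7920/s^7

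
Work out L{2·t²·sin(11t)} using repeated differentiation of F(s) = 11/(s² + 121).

F(s) = 11/(s² + 121). F'(s) = -22s/(s² + 121)². F''(s) = -22(121 - 3s²)/(s² + 121)³ = (66s² - 2662)/(s² + 121)³. So L{t²·sin(11t)} = (-1)² F''(s) = (66s² - 2662)/(s² + 121)³. Then L{2·t²·sin(11t)} = 2·(66s² - 2662)/(s² + 121)³ = (132s² - 5324)/(s² + 121)³

Final answer: (132s² - 5324)/(s² + 121)³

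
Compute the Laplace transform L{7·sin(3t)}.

L{sin(ωt)} = ω/(s² + ω²), so L{sin(3t)} = 3/(s² + 9). Then L{7·sin(3t)} = 7·3/(s² + 9) = 21/(s² + 9)

Final answer: 21/(s² + 9)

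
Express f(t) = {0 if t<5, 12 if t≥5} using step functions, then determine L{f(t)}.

f(t) = 12·u(t-5). L{u(t-5)} = e^(-5s)/s, so L{f(t)} = 12·e^(-5s)/s

Final answer: 12·e^(-5s)/s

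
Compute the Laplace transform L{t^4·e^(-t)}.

L{t^n·e^(at)} = n!/(s-a)^(n+1), so L{t^4·e^(-t)} = 24/(s+1)^5

Final answer: 24/(s+1)^5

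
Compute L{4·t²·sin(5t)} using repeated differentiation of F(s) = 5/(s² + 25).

F(s) = 5/(s² + 25). F'(s) = -10s/(s² + 25)². F''(s) = -10(25 - 3s²)/(s² + 25)³ = (30s² - 250)/(s² + 25)³. So L{t²·sin(5t)} = (-1)² F''(s) = (30s² - 250)/(s² + 25)³. Then L{4·t²·sin(5t)} = 4·(30s² - 250)/(s² + 25)³ = (120s² - 1000)/(s² + 25)³

Final answer: (120s² - 1000)/(s² + 25)³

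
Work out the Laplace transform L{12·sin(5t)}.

L{sin(ωt)} = ω/(s² + ω²), so L{sin(5t)} = 5/(s² + 25). Then L{12·sin(5t)} = 12·5/(s² + 25) = 60/(s² + 25)

Final answer: 60/(s² + 25)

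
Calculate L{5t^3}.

L{t^n} = n!/s^(n+1). So L{5t^3} = 5·3!/s^4 = 30/s^4

Final answer: 30/s^4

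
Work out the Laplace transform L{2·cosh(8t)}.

L{cosh(ωt)} = s/(s² - ω²), so L{cosh(8t)} = s/(s² - 64). Then L{2·cosh(8t)} = 2·s/(s² - 64) = 2s/(s² - 64)

Final answer: 2s/(s² - 64)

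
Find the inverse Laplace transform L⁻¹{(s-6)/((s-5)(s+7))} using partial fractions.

Using partial fractions, f(t) = (-e^(5t) + 13e^(-7t))/12

Final answer: (-e^(5t) + 13e^(-7t))/12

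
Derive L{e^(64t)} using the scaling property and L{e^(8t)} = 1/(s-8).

Using L{f(at)} = (1/a)F(s/a) with a=8 and f(t) = e^(8t): L{e^(64t)} = (1/8) · 1/((s/8)-8) = (1/8) · 8/(s-64) = 1/(s-64)

Final answer: 1/(s-64)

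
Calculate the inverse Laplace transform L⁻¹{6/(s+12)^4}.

L⁻¹{n!/(s-a)^(n+1)} = t^n·e^(at), so L⁻¹{6/(s+12)^4} = t^3·e^(-12t)

Final answer: t^3·e^(-12t)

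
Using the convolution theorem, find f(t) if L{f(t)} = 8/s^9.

8/s^9 = (8/s)·(1/s^8) = L{8}·L{t^7/5040}. By convolution, f(t) = 8*t^7/5040 = ∫₀ᵗ 8·τ^7/5040 dτ = 8·t^8/40320

Final answer: 8·t^8/40320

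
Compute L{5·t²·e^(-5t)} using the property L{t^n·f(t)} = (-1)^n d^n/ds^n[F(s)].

L{e^(-5t)} = 1/(s+5). d/ds[1/(s+5)] = -1/(s+5)². d²/ds²[1/(s+5)] = 2/(s+5)³. So L{t²·e^(-5t)} = (-1)² · 2/(s+5)³ = 2/(s+5)³. Then L{5·t²·e^(-5t)} = 5·2/(s+5)³ = 10/(s+5)³

Final answer: 10/(s+5)³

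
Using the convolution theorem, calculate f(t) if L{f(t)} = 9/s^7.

9/s^7 = (9/s)·(1/s^6) = L{9}·L{t^5/120}. By convolution, f(t) = 9*t^5/120 = ∫₀ᵗ 9·τ^5/120 dτ = 9·t^6/720

Final answer: 9·t^6/720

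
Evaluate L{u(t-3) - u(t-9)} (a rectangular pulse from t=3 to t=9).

L{u(t-a)} = e^(-as)/s. L{u(t-3) - u(t-9)} = (e^(-3s) - e^(-9s))/s

Final answer: (e^(-3s) - e^(-9s))/s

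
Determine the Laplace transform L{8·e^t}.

L{e^(at)} = 1/(s-a), so L{e^t} = 1/(s-1). Then L{8·e^t} = 8/(s-1)

Final answer: 8/(s-1)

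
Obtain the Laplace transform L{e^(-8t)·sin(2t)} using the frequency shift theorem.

Frequency shift: L{e^(at)f(t)} = F(s-a). L{e^(-8t)·sin(2t)} = 2/((s+8)² + 4)

Final answer: 2/((s+8)² + 4)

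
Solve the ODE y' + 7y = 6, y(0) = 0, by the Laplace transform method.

sY + 7Y = 6/s. Y = 6/(s(s+7)). Partial fractions: Y = 6/7/s - 6/7/(s+7)

Final answer: y(t) = 6/7(1 - e^(-7t))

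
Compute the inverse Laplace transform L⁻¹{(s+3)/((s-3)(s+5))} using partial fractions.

Using partial fractions, f(t) = (6e^(3t) + 2e^(-5t))/8

Final answer: (6e^(3t) + 2e^(-5t))/8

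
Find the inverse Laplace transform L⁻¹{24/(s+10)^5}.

L⁻¹{n!/(s-a)^(n+1)} = t^n·e^(at), so L⁻¹{24/(s+10)^5} = t^4·e^(-10t)

Final answer: t^4·e^(-10t)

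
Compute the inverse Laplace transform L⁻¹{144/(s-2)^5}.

L⁻¹{n!/(s-a)^(n+1)} = t^n·e^(at) with n=4, a=2. So L⁻¹{24/(s-2)^5} = t^4·e^(2t), and L⁻¹{144/(s-2)^5} = (144/24)·t^4·e^(2t) = 6·t^4·e^(2t)

Final answer: 6·t^4·e^(2t)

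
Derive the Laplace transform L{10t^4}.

L{10t^4} = 10 · L{t^4} = 10 · 24/s^5 = 240/s^5

Final answer: 240/s^5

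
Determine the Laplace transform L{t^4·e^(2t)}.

L{t^n·e^(at)} = n!/(s-a)^(n+1), so L{t^4·e^(2t)} = 24/(s-2)^5

Final answer: 24/(s-2)^5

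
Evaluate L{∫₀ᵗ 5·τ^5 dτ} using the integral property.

L{∫₀ᵗ f(τ)dτ} = F(s)/s with f(t) = 5t^5. F(s) = 600/s^6, so L{∫₀ᵗ 5·τ^5 dτ} = (600/s^6)/s = 600/s^7. (Check: ∫₀ᵗ 5·τ^5 dτ = 5t^6/6.)

Final answer: 600/s^7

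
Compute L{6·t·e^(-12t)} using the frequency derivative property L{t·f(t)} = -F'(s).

L{e^(-12t)} = 1/(s+12). By frequency derivative: L{t·e^(-12t)} = -d/ds[1/(s+12)] = -(-1)/(s+12)² = 1/(s+12)². Then L{6·t·e^(-12t)} = 6·1/(s+12)² = 6/(s+12)²

Final answer: 6/(s+12)²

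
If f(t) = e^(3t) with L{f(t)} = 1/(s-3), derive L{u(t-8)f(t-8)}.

Time shift theorem: L{u(t-a)f(t-a)} = e^(-as)F(s). Here a=8, F(s) = 1/(s-3), so L{u(t-8)f(t-8)} = e^(-8s)·1/(s-3)

Final answer: e^(-8s)·1/(s-3)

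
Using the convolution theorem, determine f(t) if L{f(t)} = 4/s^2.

4/s^2 = (4/s)·(1/s) = L{4}·L{1}. By convolution, f(t) = 4*1 = ∫₀ᵗ 4·1 dτ = 4·t

Final answer: 4·t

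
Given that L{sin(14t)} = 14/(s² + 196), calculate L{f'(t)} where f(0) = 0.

L{f'(t)} = s·F(s) - f(0) = s·14/(s² + 196) - 0 = 14s/(s² + 196)

Final answer: 14s/(s² + 196)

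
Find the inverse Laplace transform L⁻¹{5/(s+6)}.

L⁻¹{1/(s-a)} = e^(at), so L⁻¹{1/(s+6)} = e^(-6t), and L⁻¹{5/(s+6)} = 5·e^(-6t)

Final answer: 5·e^(-6t)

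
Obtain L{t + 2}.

L{t + 2} = L{t} + 2·L{1} = 1/s² + 2/s

Final answer: 1/s² + 2/s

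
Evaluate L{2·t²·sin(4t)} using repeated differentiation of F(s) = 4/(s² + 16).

F(s) = 4/(s² + 16). F'(s) = -8s/(s² + 16)². F''(s) = -8(16 - 3s²)/(s² + 16)³ = (24s² - 128)/(s² + 16)³. So L{t²·sin(4t)} = (-1)² F''(s) = (24s² - 128)/(s² + 16)³. Then L{2·t²·sin(4t)} = 2·(24s² - 128)/(s² + 16)³ = (48s² - 256)/(s² + 16)³

Final answer: (48s² - 256)/(s² + 16)³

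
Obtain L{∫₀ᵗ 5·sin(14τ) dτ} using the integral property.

L{∫₀ᵗ f(τ)dτ} = F(s)/s with F(s) = 70/(s² + 196), so the result is (70/(s² + 196))/s = 70/(s(s² + 196))

Final answer: 70/(s(s² + 196))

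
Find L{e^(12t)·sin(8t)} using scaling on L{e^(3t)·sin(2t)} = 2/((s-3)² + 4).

Scaling with a=4: L{e^(12t)·sin(8t)} = (1/4) · 2/((s/4-3)² + 4). Simplifying: 8/((s-12)² + 64)

Final answer: 8/((s-12)² + 64)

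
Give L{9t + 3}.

L{9t + 3} = 9·L{t} + 3·L{1} = 9/s² + 3/s

Final answer: 9/s² + 3/s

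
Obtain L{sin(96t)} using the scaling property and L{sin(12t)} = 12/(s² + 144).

Using L{f(at)} = (1/a)F(s/a) with a=8: L{sin(96t)} = (1/8) · 12/((s/8)² + 144) = (1/8) · 12·64/(s² + 9216) = 96/(s² + 9216)

Final answer: 96/(s² + 9216)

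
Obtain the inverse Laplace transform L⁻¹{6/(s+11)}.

L⁻¹{1/(s-a)} = e^(at), so L⁻¹{1/(s+11)} = e^(-11t), and L⁻¹{6/(s+11)} = 6·e^(-11t)

Final answer: 6·e^(-11t)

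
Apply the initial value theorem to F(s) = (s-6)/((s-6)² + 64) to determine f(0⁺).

f(0⁺) = lim_{s→∞} sF(s) = lim_{s→∞} s(s-6)/((s-6)² + 64) = 1

Final answer: 1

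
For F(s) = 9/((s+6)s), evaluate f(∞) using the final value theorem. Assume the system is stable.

f(∞) = lim_{s→0} sF(s) = lim_{s→0} 9/(s+6) = 3/2

Final answer: 3/2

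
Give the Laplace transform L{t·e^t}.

L{t^n·e^(at)} = n!/(s-a)^(n+1), so L{t·e^t} = 1/(s-1)^2

Final answer: 1/(s-1)^2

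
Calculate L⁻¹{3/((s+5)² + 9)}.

Form: b/((s-a)² + b²) → e^(at)sin(bt). With a=-5, b=3

Final answer: e^(-5t)·sin(3t)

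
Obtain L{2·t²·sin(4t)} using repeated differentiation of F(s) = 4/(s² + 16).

F(s) = 4/(s² + 16). F'(s) = -8s/(s² + 16)². F''(s) = -8(16 - 3s²)/(s² + 16)³ = (24s² - 128)/(s² + 16)³. So L{t²·sin(4t)} = (-1)² F''(s) = (24s² - 128)/(s² + 16)³. Then L{2·t²·sin(4t)} = 2·(24s² - 128)/(s² + 16)³ = (48s² - 256)/(s² + 16)³

Final answer: (48s² - 256)/(s² + 16)³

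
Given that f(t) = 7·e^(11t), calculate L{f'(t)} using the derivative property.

f(0) = 7, F(s) = 7/(s-11). L{f'(t)} = s·F(s) - f(0) = 7s/(s-11) - 7 = (7s - 7(s-11))/(s-11) = 77/(s-11)

Final answer: 77/(s-11)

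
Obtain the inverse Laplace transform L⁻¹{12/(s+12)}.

L⁻¹{1/(s-a)} = e^(at), so L⁻¹{1/(s+12)} = e^(-12t), and L⁻¹{12/(s+12)} = 12·e^(-12t)

Final answer: 12·e^(-12t)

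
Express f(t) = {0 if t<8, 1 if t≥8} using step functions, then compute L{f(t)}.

f(t) = u(t-8). L{u(t-8)} = e^(-8s)/s, so L{f(t)} = e^(-8s)/s

Final answer: e^(-8s)/s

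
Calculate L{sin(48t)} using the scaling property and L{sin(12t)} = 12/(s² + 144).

Using L{f(at)} = (1/a)F(s/a) with a=4: L{sin(48t)} = (1/4) · 12/((s/4)² + 144) = (1/4) · 12·16/(s² + 2304) = 48/(s² + 2304)

Final answer: 48/(s² + 2304)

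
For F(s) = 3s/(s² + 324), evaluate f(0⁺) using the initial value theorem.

f(0⁺) = lim_{s→∞} s·3s/(s² + 324) = lim_{s→∞} 3s²/(s² + 324) = 3

Final answer: 3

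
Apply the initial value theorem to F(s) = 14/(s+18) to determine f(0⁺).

f(0⁺) = lim_{s→∞} s·14/(s+18) = lim_{s→∞} 14s/(s+18) = 14

Final answer: 14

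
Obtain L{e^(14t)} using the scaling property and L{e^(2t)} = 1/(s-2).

Using L{f(at)} = (1/a)F(s/a) with a=7 and f(t) = e^(2t): L{e^(14t)} = (1/7) · 1/((s/7)-2) = (1/7) · 7/(s-14) = 1/(s-14)

Final answer: 1/(s-14)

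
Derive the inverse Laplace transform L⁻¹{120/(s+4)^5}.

L⁻¹{n!/(s-a)^(n+1)} = t^n·e^(at) with n=4, a=-4. So L⁻¹{24/(s+4)^5} = t^4·e^(-4t), and L⁻¹{120/(s+4)^5} = (120/24)·t^4·e^(-4t) = 5·t^4·e^(-4t)

Final answer: 5·t^4·e^(-4t)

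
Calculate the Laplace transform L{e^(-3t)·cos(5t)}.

L{e^(at)·cos(ωt)} = (s-a)/((s-a)² + ω²), so L{e^(-3t)·cos(5t)} = (s+3)/((s+3)² + 25)

Final answer: (s+3)/((s+3)² + 25)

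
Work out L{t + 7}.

L{t + 7} = L{t} + 7·L{1} = 1/s² + 7/s

Final answer: 1/s² + 7/s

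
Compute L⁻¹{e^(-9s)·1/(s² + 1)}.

L⁻¹{1/(s² + 1)} = sin(t). By the time shift theorem, L⁻¹{e^(-as)F(s)} = u(t-a)f(t-a) with a=9, so L⁻¹{e^(-9s)·1/(s² + 1)} = u(t-9)·sin((t-9))

Final answer: u(t-9)·sin((t-9))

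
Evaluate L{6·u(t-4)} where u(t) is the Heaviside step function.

L{u(t-a)} = e^(-as)/s. Here a=4, so L{u(t-4)} = e^(-4s)/s, and L{6·u(t-4)} = 6·e^(-4s)/s

Final answer: 6·e^(-4s)/s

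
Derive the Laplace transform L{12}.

L{12} = 12 · L{1} = 12/s

Final answer: 12/s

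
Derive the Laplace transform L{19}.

L{19} = 19 · L{1} = 19/s

Final answer: 19/s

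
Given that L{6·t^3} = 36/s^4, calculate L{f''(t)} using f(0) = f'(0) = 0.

L{f''(t)} = s²F(s) - sf(0) - f'(0) = s²·36/s^4 - 0 - 0 = 36/s^2

Final answer: 36/s^2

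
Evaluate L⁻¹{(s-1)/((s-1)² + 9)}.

Using frequency shift: L⁻¹{(s-a)/((s-a)² + b²)} = e^(at)cos(bt). Here a=1, b=3

Final answer: e^t·cos(3t)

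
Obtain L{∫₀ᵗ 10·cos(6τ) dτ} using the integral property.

L{∫₀ᵗ f(τ)dτ} = F(s)/s with F(s) = 10s/(s² + 36), so the result is (10s/(s² + 36))/s = 10/(s² + 36)

Final answer: 10/(s² + 36)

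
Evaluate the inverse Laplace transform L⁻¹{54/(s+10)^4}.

L⁻¹{n!/(s-a)^(n+1)} = t^n·e^(at) with n=3, a=-10. So L⁻¹{6/(s+10)^4} = t^3·e^(-10t), and L⁻¹{54/(s+10)^4} = (54/6)·t^3·e^(-10t) = 9·t^3·e^(-10t)

Final answer: 9·t^3·e^(-10t)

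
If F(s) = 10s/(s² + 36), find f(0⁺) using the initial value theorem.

f(0⁺) = lim_{s→∞} s·10s/(s² + 36) = lim_{s→∞} 10s²/(s² + 36) = 10

Final answer: 10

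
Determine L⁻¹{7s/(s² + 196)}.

This is the form c·s/(s² + a²) with a = 14, c = 7. L⁻¹ = 7·cos(14t)

Final answer: 7·cos(14t)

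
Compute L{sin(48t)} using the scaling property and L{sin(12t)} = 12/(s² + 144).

Using L{f(at)} = (1/a)F(s/a) with a=4: L{sin(48t)} = (1/4) · 12/((s/4)² + 144) = (1/4) · 12·16/(s² + 2304) = 48/(s² + 2304)

Final answer: 48/(s² + 2304)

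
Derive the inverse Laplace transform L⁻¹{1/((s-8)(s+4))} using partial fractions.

Decompose: A/(s-8) + B/(s+4). A = 1/12, B = -1/12. f(t) = (e^(8t) - e^(-4t))/12

Final answer: (e^(8t) - e^(-4t))/12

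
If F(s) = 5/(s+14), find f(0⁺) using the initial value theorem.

f(0⁺) = lim_{s→∞} s·5/(s+14) = lim_{s→∞} 5s/(s+14) = 5

Final answer: 5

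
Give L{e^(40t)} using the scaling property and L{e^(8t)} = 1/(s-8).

Using L{f(at)} = (1/a)F(s/a) with a=5 and f(t) = e^(8t): L{e^(40t)} = (1/5) · 1/((s/5)-8) = (1/5) · 5/(s-40) = 1/(s-40)

Final answer: 1/(s-40)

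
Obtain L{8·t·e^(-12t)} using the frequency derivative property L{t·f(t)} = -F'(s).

L{e^(-12t)} = 1/(s+12). By frequency derivative: L{t·e^(-12t)} = -d/ds[1/(s+12)] = -(-1)/(s+12)² = 1/(s+12)². Then L{8·t·e^(-12t)} = 8·1/(s+12)² = 8/(s+12)²

Final answer: 8/(s+12)²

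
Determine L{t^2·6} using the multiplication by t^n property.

L{6} = 6/s. d^1/ds^1[1/s] = -1/s². d^2/ds^2[1/s] = 2/s^3. So L{t^2} = (-1)^{2}·2/s^3 = 2/s^3. Then L{t^2·6} = 6·2/s^3 = 12/s^3

Final answer: 12/s^3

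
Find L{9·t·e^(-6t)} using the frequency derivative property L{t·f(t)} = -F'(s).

L{e^(-6t)} = 1/(s+6). By frequency derivative: L{t·e^(-6t)} = -d/ds[1/(s+6)] = -(-1)/(s+6)² = 1/(s+6)². Then L{9·t·e^(-6t)} = 9·1/(s+6)² = 9/(s+6)²

Final answer: 9/(s+6)²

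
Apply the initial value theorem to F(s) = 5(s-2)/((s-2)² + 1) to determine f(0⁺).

f(0⁺) = lim_{s→∞} sF(s) = lim_{s→∞} 5s(s-2)/((s-2)² + 1) = 5

Final answer: 5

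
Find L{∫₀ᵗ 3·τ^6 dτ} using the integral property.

L{∫₀ᵗ f(τ)dτ} = F(s)/s with f(t) = 3t^6. F(s) = 2160/s^7, so L{∫₀ᵗ 3·τ^6 dτ} = (2160/s^7)/s = 2160/s^8. (Check: ∫₀ᵗ 3·τ^6 dτ = 3t^7/7.)

Final answer: 2160/s^8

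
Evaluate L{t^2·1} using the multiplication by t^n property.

L{1} = 1/s. d^1/ds^1[1/s] = -1/s². d^2/ds^2[1/s] = 2/s^3. So L{t^2} = (-1)^{2}·2/s^3 = 2/s^3

Final answer: 2/s^3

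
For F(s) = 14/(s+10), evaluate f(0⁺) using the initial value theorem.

f(0⁺) = lim_{s→∞} s·14/(s+10) = lim_{s→∞} 14s/(s+10) = 14

Final answer: 14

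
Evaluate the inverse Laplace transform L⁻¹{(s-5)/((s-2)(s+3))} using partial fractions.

Using partial fractions, f(t) = (-3e^(2t) + 8e^(-3t))/5

Final answer: (-3e^(2t) + 8e^(-3t))/5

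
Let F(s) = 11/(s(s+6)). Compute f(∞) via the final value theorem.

f(∞) = lim_{s→0} s·11/(s(s+6)) = lim_{s→0} 11/(s+6) = 11/6 = 11/6

Final answer: 11/6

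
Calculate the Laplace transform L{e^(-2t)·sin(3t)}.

L{e^(at)·sin(ωt)} = ω/((s-a)² + ω²), so L{e^(-2t)·sin(3t)} = 3/((s+2)² + 9)

Final answer: 3/((s+2)² + 9)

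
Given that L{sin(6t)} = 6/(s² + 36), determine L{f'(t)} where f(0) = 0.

L{f'(t)} = s·F(s) - f(0) = s·6/(s² + 36) - 0 = 6s/(s² + 36)

Final answer: 6s/(s² + 36)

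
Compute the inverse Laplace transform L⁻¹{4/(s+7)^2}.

L⁻¹{n!/(s-a)^(n+1)} = t^n·e^(at) with n=1, a=-7. So L⁻¹{1/(s+7)^2} = t·e^(-7t), and L⁻¹{4/(s+7)^2} = (4/1)·t·e^(-7t) = 4·t·e^(-7t)

Final answer: 4·t·e^(-7t)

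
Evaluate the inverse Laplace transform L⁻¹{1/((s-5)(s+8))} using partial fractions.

Decompose: A/(s-5) + B/(s+8). A = 1/13, B = -1/13. f(t) = (e^(5t) - e^(-8t))/13

Final answer: (e^(5t) - e^(-8t))/13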